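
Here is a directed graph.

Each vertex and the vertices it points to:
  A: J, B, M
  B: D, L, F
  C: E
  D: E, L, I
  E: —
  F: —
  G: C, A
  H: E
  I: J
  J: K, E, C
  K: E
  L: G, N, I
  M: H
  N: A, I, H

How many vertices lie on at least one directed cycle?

A vertex is on a directed cycle iff it belongs to a strongly connected component of size ≥ 2 (or has a self-loop).
The vertices on cycles are {A, B, D, G, L, N} — 6 in total.

6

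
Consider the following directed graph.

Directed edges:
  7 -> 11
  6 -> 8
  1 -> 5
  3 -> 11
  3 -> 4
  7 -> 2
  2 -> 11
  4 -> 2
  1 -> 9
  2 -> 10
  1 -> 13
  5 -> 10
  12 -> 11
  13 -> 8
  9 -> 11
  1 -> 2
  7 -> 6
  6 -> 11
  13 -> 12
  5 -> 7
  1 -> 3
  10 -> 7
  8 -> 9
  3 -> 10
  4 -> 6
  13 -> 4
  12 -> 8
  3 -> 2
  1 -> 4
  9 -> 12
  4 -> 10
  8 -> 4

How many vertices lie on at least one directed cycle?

8

A vertex is on a directed cycle iff it belongs to a strongly connected component of size ≥ 2 (or has a self-loop).
The vertices on cycles are {2, 4, 6, 7, 8, 9, 10, 12} — 8 in total.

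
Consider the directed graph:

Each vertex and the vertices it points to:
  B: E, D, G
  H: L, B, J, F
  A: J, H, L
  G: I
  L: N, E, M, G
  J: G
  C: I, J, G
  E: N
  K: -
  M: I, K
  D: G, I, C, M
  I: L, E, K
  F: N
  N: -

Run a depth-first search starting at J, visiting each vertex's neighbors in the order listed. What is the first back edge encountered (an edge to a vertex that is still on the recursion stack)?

M→I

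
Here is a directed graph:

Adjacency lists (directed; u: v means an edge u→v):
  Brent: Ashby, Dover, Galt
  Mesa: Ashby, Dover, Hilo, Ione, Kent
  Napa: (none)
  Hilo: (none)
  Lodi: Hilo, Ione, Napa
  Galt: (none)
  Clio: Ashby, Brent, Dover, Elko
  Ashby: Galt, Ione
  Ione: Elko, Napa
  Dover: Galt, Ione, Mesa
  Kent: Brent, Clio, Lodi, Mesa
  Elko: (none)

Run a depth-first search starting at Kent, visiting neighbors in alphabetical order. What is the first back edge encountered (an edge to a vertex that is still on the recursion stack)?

Mesa→Dover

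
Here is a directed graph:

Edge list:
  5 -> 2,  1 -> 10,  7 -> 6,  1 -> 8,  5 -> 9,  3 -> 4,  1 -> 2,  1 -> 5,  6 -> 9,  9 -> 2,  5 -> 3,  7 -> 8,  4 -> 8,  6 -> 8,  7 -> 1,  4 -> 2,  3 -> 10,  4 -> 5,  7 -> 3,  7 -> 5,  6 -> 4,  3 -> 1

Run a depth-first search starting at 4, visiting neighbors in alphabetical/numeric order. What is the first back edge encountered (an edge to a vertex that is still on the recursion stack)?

1→5

DFS from 4 (visiting neighbors in alphabetical/numeric order); mark gray on enter, black on exit:
4 gray
  2 gray
  2 black
  5 gray
    5→2: 2 black — skip
    3 gray
      1 gray
        1→2: 2 black — skip
        1→5: 5 is gray → back edge
First back edge: 1 → 5.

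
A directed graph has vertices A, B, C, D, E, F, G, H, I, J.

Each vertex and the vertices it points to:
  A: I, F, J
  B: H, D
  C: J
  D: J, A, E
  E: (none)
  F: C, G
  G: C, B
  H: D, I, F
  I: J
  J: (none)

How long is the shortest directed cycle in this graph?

For each vertex v, BFS finds the shortest path from v back to v.
The shortest such closed walk is B → H → F → G → B, length 4.

4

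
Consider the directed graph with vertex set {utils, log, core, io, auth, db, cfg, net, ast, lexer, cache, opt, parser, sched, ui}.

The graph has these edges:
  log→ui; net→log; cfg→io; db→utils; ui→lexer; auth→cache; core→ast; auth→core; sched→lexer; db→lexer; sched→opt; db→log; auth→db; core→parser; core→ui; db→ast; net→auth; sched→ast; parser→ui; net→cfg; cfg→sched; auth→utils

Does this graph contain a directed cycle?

DFS with white/gray/black marking, starting from log:
log gray
  ui gray
    lexer gray
    lexer black
  ui black
log black
utils gray
utils black
core gray
  ast gray
  ast black
  core→ui: ui black — skip
  parser gray
    parser→ui: ui black — skip
  parser black
core black
io gray
io black
auth gray
  db gray
    db→log: log black — skip
    db→utils: utils black — skip
    db→ast: ast black — skip
    db→lexer: lexer black — skip
  db black
  cache gray
  cache black
  auth→utils: utils black — skip
  auth→core: core black — skip
auth black
cfg gray
  sched gray
    sched→lexer: lexer black — skip
    opt gray
    opt black
    sched→ast: ast black — skip
  sched black
  cfg→io: io black — skip
cfg black
net gray
  net→auth: auth black — skip
  net→log: log black — skip
  net→cfg: cfg black — skip
net black
Every edge goes to a white or black vertex — no back edge, so the graph is acyclic.

No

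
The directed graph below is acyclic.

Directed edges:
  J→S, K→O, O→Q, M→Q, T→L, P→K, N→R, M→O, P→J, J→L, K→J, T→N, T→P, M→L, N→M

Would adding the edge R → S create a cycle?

Adding R→S creates a cycle iff S can already reach R.
Explore from S: no path reaches R. The graph stays acyclic.

No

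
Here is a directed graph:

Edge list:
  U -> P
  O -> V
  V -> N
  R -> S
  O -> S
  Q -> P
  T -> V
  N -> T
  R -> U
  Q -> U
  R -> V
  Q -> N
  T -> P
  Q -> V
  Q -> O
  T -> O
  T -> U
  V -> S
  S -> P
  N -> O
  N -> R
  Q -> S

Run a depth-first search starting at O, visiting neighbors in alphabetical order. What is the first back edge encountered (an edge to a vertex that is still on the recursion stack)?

DFS from O (visiting neighbors in alphabetical order); mark gray on enter, black on exit:
O gray
  S gray
    P gray
    P black
  S black
  V gray
    N gray
      N→O: O is gray → back edge
First back edge: N → O.

N→O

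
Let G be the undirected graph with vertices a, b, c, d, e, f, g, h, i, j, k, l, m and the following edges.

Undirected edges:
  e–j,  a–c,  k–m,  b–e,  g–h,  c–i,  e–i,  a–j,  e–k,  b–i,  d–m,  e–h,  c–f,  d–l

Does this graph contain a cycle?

DFS, tracking each vertex's parent; an edge to a visited non-parent vertex closes a cycle.
Start from l:
visit l (parent –)
  visit d (parent l)
    d–l: parent, skip
    visit m (parent d)
      visit k (parent m)
        k–m: parent, skip
        visit e (parent k)
          e–k: parent, skip
          visit b (parent e)
            visit i (parent b)
              i–b: parent, skip
              visit c (parent i)
                visit f (parent c)
                  f–c: parent, skip
                visit a (parent c)
                  a–c: parent, skip
                  visit j (parent a)
                    j–a: parent, skip
                    j–e: e visited and ≠ parent → cycle
Cycle: e – b – i – c – a – j – e.

Yes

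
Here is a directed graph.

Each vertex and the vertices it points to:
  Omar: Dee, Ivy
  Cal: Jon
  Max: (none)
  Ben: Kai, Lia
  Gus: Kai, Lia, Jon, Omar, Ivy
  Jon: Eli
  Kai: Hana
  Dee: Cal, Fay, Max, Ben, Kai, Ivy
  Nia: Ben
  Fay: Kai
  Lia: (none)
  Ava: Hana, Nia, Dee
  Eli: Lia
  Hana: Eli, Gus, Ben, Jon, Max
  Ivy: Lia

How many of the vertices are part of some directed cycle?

A vertex is on a directed cycle iff it belongs to a strongly connected component of size ≥ 2 (or has a self-loop).
The vertices on cycles are {Ben, Dee, Fay, Gus, Kai, Hana, Omar} — 7 in total.

7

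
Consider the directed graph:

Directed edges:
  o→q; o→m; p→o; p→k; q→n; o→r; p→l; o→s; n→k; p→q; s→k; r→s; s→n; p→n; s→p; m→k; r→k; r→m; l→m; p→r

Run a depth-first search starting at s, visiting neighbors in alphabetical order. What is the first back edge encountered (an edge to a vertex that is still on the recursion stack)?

DFS from s (visiting neighbors in alphabetical order); mark gray on enter, black on exit:
s gray
  k gray
  k black
  n gray
    n→k: k black — skip
  n black
  p gray
    p→k: k black — skip
    l gray
      m gray
        m→k: k black — skip
      m black
    l black
    p→n: n black — skip
    o gray
      o→m: m black — skip
      q gray
        q→n: n black — skip
      q black
      r gray
        r→k: k black — skip
        r→m: m black — skip
        r→s: s is gray → back edge
First back edge: r → s.

r->s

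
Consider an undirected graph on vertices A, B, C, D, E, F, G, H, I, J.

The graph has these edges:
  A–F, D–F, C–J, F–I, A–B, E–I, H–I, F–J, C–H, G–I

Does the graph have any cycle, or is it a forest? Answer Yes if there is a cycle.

DFS, tracking each vertex's parent; an edge to a visited non-parent vertex closes a cycle.
Start from B:
visit B (parent –)
  visit A (parent B)
    A–B: parent, skip
    visit F (parent A)
      visit D (parent F)
        D–F: parent, skip
      visit I (parent F)
        visit H (parent I)
          visit C (parent H)
            visit J (parent C)
              J–C: parent, skip
              J–F: F visited and ≠ parent → cycle
Cycle: F – I – H – C – J – F.

Yes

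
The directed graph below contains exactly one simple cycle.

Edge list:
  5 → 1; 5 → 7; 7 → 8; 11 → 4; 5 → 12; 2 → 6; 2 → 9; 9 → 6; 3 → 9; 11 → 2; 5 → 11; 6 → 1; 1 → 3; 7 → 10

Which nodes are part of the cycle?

1, 3, 6, 9

DFS with gray/black marking from 1:
1 gray
  3 gray
    9 gray
      6 gray
        6→1: 1 is gray → back edge
Back edge closes the cycle 1 → 3 → 9 → 6 → 1; its vertices are {1, 3, 6, 9}.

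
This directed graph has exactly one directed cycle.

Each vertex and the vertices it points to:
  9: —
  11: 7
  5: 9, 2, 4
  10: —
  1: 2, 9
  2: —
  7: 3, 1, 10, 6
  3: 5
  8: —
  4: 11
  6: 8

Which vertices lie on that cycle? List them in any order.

DFS with gray/black marking from 11:
11 gray
  7 gray
    3 gray
      5 gray
        9 gray
        9 black
        2 gray
        2 black
        4 gray
          4→11: 11 is gray → back edge
Back edge closes the cycle 11 → 7 → 3 → 5 → 4 → 11; its vertices are {3, 4, 5, 7, 11}.

3, 4, 5, 7, 11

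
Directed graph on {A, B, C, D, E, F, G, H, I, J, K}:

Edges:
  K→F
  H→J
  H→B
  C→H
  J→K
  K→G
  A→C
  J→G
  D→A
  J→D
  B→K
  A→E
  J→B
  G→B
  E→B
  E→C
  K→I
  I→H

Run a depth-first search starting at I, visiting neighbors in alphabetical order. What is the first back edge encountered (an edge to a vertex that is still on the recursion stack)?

DFS from I (visiting neighbors in alphabetical order); mark gray on enter, black on exit:
I gray
  H gray
    B gray
      K gray
        F gray
        F black
        G gray
          G→B: B is gray → back edge
First back edge: G → B.

G->B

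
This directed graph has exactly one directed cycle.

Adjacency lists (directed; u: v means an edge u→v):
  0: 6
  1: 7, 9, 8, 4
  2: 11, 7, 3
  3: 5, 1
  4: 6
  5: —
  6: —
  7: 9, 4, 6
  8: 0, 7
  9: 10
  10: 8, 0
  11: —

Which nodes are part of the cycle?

DFS with gray/black marking from 8:
8 gray
  0 gray
    6 gray
    6 black
  0 black
  7 gray
    9 gray
      10 gray
        10→8: 8 is gray → back edge
Back edge closes the cycle 8 → 7 → 9 → 10 → 8; its vertices are {7, 8, 9, 10}.

7, 8, 9, 10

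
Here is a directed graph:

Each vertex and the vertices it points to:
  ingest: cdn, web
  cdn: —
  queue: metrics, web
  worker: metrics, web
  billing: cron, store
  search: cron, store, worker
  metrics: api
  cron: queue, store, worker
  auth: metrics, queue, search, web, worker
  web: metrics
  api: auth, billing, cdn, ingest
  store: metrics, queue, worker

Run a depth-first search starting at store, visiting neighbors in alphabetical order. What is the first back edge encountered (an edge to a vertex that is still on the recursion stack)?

DFS from store (visiting neighbors in alphabetical order); mark gray on enter, black on exit:
store gray
  metrics gray
    api gray
      auth gray
        auth→metrics: metrics is gray → back edge
First back edge: auth → metrics.

auth->metrics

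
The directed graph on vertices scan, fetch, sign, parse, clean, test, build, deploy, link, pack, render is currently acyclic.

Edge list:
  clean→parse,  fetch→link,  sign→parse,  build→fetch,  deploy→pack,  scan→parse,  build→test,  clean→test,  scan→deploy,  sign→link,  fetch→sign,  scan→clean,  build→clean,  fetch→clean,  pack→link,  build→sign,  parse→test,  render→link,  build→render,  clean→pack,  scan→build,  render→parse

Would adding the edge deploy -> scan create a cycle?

Yes

Adding deploy→scan creates a cycle iff scan can already reach deploy.
Path from scan: scan → deploy.
So scan → … → deploy → scan is a cycle.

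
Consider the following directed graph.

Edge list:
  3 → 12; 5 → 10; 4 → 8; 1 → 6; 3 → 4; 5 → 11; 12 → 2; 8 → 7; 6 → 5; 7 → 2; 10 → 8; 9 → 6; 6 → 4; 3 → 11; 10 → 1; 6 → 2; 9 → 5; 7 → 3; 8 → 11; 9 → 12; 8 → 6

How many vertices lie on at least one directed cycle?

8

A vertex is on a directed cycle iff it belongs to a strongly connected component of size ≥ 2 (or has a self-loop).
The vertices on cycles are {1, 3, 4, 5, 6, 7, 8, 10} — 8 in total.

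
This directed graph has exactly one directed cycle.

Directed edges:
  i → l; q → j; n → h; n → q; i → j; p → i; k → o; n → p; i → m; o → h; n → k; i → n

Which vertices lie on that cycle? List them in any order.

i, n, p

DFS with gray/black marking from n:
n gray
  h gray
  h black
  k gray
    o gray
      o→h: h black — skip
    o black
  k black
  q gray
    j gray
    j black
  q black
  p gray
    i gray
      i→j: j black — skip
      l gray
      l black
      m gray
      m black
      i→n: n is gray → back edge
Back edge closes the cycle n → p → i → n; its vertices are {i, n, p}.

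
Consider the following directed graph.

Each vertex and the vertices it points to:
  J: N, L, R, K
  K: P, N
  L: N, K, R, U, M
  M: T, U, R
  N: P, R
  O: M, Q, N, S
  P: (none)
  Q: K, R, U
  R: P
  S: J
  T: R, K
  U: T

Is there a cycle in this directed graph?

No

DFS with white/gray/black marking, starting from M:
M gray
  T gray
    R gray
      P gray
      P black
    R black
    K gray
      K→P: P black — skip
      N gray
        N→P: P black — skip
        N→R: R black — skip
      N black
    K black
  T black
  U gray
    U→T: T black — skip
  U black
  M→R: R black — skip
M black
J gray
  J→N: N black — skip
  L gray
    L→N: N black — skip
    L→K: K black — skip
    L→R: R black — skip
    L→U: U black — skip
    L→M: M black — skip
  L black
  J→R: R black — skip
  J→K: K black — skip
J black
O gray
  O→M: M black — skip
  Q gray
    Q→K: K black — skip
    Q→R: R black — skip
    Q→U: U black — skip
  Q black
  O→N: N black — skip
  S gray
    S→J: J black — skip
  S black
O black
Every edge goes to a white or black vertex — no back edge, so the graph is acyclic.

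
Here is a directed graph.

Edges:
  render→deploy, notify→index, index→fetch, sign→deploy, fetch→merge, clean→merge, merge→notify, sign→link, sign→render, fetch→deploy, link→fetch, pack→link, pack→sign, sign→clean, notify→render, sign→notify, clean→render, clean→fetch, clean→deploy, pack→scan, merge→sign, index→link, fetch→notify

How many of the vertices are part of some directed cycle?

7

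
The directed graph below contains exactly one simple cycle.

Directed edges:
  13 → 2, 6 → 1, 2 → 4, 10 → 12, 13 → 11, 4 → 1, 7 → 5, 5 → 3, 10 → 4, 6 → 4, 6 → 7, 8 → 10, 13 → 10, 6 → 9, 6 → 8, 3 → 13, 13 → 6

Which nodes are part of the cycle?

DFS with gray/black marking from 13:
13 gray
  2 gray
    4 gray
      1 gray
      1 black
    4 black
  2 black
  11 gray
  11 black
  6 gray
    6→4: 4 black — skip
    6→1: 1 black — skip
    8 gray
      10 gray
        10→4: 4 black — skip
        12 gray
        12 black
      10 black
    8 black
    7 gray
      5 gray
        3 gray
          3→13: 13 is gray → back edge
Back edge closes the cycle 13 → 6 → 7 → 5 → 3 → 13; its vertices are {3, 5, 6, 7, 13}.

3, 5, 6, 7, 13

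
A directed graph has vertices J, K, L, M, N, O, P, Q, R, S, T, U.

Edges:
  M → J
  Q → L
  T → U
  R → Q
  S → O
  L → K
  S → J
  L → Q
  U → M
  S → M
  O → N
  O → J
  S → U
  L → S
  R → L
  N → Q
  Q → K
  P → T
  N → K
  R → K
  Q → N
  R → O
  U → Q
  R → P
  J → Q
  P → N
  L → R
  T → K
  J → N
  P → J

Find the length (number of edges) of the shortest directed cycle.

2

For each vertex v, BFS finds the shortest path from v back to v.
The shortest such closed walk is R → L → R, length 2.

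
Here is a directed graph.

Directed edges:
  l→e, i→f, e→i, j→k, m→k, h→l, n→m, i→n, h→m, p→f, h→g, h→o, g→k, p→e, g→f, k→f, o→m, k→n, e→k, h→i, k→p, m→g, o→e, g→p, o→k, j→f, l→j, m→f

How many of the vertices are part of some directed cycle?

A vertex is on a directed cycle iff it belongs to a strongly connected component of size ≥ 2 (or has a self-loop).
The vertices on cycles are {e, g, i, k, m, n, p} — 7 in total.

7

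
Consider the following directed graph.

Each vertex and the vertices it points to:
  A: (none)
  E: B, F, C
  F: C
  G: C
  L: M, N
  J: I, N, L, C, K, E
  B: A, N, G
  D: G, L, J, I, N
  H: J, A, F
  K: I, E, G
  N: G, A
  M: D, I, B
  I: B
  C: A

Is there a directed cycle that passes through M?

Yes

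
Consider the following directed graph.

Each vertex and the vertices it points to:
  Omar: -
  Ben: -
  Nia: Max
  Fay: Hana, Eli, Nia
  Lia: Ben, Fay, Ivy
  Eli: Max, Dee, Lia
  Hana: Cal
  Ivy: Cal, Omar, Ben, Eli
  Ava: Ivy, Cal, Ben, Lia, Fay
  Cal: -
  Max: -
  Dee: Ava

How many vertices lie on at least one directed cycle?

6

A vertex is on a directed cycle iff it belongs to a strongly connected component of size ≥ 2 (or has a self-loop).
The vertices on cycles are {Ava, Dee, Eli, Fay, Ivy, Lia} — 6 in total.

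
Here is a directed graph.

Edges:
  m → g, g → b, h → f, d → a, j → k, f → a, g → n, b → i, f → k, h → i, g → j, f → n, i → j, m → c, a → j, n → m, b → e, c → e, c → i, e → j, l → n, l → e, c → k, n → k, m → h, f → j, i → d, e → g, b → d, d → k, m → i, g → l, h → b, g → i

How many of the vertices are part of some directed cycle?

9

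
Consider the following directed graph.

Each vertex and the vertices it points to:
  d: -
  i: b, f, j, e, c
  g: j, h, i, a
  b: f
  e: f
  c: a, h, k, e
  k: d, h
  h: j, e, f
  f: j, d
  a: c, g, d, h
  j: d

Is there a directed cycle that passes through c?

c is on a cycle iff c can reach itself via ≥1 edge.
c → a → c — yes.

Yes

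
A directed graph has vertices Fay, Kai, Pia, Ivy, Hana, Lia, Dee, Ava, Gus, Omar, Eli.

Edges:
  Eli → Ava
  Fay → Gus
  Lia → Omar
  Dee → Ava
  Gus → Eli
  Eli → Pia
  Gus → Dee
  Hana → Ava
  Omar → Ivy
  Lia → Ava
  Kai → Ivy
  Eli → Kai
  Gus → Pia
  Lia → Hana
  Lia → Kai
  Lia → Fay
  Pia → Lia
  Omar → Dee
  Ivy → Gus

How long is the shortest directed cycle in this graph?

For each vertex v, BFS finds the shortest path from v back to v.
The shortest such closed walk is Gus → Pia → Lia → Fay → Gus, length 4.

4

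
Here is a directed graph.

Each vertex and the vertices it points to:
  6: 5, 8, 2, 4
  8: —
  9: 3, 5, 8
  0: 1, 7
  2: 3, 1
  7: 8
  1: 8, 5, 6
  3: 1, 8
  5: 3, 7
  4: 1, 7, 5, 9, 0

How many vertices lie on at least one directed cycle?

8

A vertex is on a directed cycle iff it belongs to a strongly connected component of size ≥ 2 (or has a self-loop).
The vertices on cycles are {0, 1, 2, 3, 4, 5, 6, 9} — 8 in total.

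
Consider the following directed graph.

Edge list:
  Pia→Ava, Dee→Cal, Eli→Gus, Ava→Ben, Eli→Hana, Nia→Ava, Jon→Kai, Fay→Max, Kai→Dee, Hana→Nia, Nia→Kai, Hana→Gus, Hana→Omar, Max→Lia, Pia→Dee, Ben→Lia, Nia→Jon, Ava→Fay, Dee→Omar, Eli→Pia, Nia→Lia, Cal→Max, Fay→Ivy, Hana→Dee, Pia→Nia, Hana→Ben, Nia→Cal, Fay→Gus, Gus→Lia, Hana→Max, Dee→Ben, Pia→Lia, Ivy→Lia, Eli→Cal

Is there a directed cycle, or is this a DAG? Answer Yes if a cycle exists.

No

DFS with white/gray/black marking, starting from Omar:
Omar gray
Omar black
Max gray
  Lia gray
  Lia black
Max black
Ivy gray
  Ivy→Lia: Lia black — skip
Ivy black
Cal gray
  Cal→Max: Max black — skip
Cal black
Jon gray
  Kai gray
    Dee gray
      Ben gray
        Ben→Lia: Lia black — skip
      Ben black
      Dee→Omar: Omar black — skip
      Dee→Cal: Cal black — skip
    Dee black
  Kai black
Jon black
Hana gray
  Hana→Dee: Dee black — skip
  Gus gray
    Gus→Lia: Lia black — skip
  Gus black
  Hana→Omar: Omar black — skip
  Nia gray
    Nia→Kai: Kai black — skip
    Nia→Jon: Jon black — skip
    Nia→Lia: Lia black — skip
    Ava gray
      Ava→Ben: Ben black — skip
      Fay gray
        Fay→Ivy: Ivy black — skip
        Fay→Gus: Gus black — skip
        Fay→Max: Max black — skip
      Fay black
    Ava black
    Nia→Cal: Cal black — skip
  Nia black
  Hana→Ben: Ben black — skip
  Hana→Max: Max black — skip
Hana black
Pia gray
  Pia→Dee: Dee black — skip
  Pia→Nia: Nia black — skip
  Pia→Ava: Ava black — skip
  Pia→Lia: Lia black — skip
Pia black
Eli gray
  Eli→Gus: Gus black — skip
  Eli→Cal: Cal black — skip
  Eli→Pia: Pia black — skip
  Eli→Hana: Hana black — skip
Eli black
Every edge goes to a white or black vertex — no back edge, so the graph is acyclic.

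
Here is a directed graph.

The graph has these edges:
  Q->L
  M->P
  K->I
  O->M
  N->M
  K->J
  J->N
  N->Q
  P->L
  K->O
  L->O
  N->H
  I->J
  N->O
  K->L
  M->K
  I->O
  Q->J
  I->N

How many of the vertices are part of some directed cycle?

9

A vertex is on a directed cycle iff it belongs to a strongly connected component of size ≥ 2 (or has a self-loop).
The vertices on cycles are {I, J, K, L, M, N, O, P, Q} — 9 in total.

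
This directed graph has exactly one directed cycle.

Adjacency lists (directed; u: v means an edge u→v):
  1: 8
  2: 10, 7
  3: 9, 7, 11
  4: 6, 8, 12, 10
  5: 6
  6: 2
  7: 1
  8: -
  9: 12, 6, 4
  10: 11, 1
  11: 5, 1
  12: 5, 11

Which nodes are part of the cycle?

DFS with gray/black marking from 6:
6 gray
  2 gray
    10 gray
      11 gray
        5 gray
          5→6: 6 is gray → back edge
Back edge closes the cycle 6 → 2 → 10 → 11 → 5 → 6; its vertices are {2, 5, 6, 10, 11}.

2, 5, 6, 10, 11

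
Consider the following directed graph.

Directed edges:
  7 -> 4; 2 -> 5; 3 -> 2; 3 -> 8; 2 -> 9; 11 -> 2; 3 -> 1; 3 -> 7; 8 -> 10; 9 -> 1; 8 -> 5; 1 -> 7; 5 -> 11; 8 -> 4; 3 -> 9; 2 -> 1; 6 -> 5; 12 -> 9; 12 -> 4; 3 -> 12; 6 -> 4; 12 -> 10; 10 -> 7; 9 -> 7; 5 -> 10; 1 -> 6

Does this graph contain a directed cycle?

DFS with white/gray/black marking, starting from 7:
7 gray
  4 gray
  4 black
7 black
1 gray
  6 gray
    5 gray
      10 gray
        10→7: 7 black — skip
      10 black
      11 gray
        2 gray
          2→1: 1 is gray → back edge
Back edge found, so a cycle exists: 1 → 6 → 5 → 11 → 2 → 1.

Yes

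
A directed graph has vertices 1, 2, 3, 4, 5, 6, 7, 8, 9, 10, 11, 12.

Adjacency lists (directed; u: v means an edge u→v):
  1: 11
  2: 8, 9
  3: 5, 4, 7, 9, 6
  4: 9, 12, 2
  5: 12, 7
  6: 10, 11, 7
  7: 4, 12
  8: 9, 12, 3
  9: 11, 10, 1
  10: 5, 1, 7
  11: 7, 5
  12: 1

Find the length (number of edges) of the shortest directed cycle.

4

For each vertex v, BFS finds the shortest path from v back to v.
The shortest such closed walk is 8 → 3 → 4 → 2 → 8, length 4.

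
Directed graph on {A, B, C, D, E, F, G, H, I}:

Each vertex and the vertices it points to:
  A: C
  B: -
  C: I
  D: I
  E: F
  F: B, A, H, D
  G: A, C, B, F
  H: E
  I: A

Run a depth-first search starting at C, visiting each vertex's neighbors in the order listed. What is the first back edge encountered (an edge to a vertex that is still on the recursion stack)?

DFS from C (visiting each vertex's neighbors in the order listed); mark gray on enter, black on exit:
C gray
  I gray
    A gray
      A→C: C is gray → back edge
First back edge: A → C.

A->C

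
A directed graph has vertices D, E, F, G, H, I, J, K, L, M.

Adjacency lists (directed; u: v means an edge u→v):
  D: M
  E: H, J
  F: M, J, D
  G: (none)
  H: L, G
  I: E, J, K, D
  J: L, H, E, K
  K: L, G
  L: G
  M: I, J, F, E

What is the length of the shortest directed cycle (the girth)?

2

For each vertex v, BFS finds the shortest path from v back to v.
The shortest such closed walk is F → M → F, length 2.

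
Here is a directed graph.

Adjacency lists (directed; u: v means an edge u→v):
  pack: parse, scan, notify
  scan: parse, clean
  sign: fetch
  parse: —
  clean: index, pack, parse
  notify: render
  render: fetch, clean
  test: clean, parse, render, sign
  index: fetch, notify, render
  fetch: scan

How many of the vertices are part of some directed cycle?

7

A vertex is on a directed cycle iff it belongs to a strongly connected component of size ≥ 2 (or has a self-loop).
The vertices on cycles are {pack, scan, clean, fetch, index, notify, render} — 7 in total.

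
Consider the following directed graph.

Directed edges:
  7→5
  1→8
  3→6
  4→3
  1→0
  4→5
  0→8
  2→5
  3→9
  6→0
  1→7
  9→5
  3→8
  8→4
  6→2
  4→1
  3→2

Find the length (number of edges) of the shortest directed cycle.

For each vertex v, BFS finds the shortest path from v back to v.
The shortest such closed walk is 3 → 8 → 4 → 3, length 3.

3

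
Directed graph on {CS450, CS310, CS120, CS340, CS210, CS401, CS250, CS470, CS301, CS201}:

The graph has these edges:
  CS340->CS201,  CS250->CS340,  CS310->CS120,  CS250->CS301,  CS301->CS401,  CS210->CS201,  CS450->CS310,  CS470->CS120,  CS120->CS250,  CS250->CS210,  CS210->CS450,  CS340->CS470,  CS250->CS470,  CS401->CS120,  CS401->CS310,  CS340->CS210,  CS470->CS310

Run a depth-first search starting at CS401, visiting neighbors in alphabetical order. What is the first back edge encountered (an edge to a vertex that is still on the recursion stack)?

CS310->CS120

DFS from CS401 (visiting neighbors in alphabetical order); mark gray on enter, black on exit:
CS401 gray
  CS120 gray
    CS250 gray
      CS210 gray
        CS201 gray
        CS201 black
        CS450 gray
          CS310 gray
            CS310→CS120: CS120 is gray → back edge
First back edge: CS310 → CS120.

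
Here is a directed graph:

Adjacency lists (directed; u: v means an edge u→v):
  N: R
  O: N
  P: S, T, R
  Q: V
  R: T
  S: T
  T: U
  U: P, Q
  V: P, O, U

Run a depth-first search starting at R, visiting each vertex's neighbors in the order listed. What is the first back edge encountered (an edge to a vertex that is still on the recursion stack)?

DFS from R (visiting each vertex's neighbors in the order listed); mark gray on enter, black on exit:
R gray
  T gray
    U gray
      P gray
        S gray
          S→T: T is gray → back edge
First back edge: S → T.

S→T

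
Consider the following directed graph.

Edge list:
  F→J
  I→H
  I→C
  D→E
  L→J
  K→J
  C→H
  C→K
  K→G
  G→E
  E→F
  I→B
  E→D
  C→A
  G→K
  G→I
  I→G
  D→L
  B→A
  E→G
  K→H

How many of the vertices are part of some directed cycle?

6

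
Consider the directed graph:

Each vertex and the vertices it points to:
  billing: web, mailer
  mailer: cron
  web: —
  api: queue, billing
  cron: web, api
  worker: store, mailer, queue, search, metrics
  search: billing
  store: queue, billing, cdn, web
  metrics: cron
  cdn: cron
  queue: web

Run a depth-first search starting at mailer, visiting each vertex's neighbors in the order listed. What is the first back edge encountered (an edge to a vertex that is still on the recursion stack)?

DFS from mailer (visiting each vertex's neighbors in the order listed); mark gray on enter, black on exit:
mailer gray
  cron gray
    web gray
    web black
    api gray
      queue gray
        queue→web: web black — skip
      queue black
      billing gray
        billing→web: web black — skip
        billing→mailer: mailer is gray → back edge
First back edge: billing → mailer.

billing->mailer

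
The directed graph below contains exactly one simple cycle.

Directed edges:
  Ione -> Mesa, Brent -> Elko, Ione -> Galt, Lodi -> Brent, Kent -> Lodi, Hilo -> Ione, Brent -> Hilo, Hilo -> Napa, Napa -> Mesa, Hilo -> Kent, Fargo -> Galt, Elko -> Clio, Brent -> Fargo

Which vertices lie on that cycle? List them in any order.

DFS with gray/black marking from Brent:
Brent gray
  Elko gray
    Clio gray
    Clio black
  Elko black
  Fargo gray
    Galt gray
    Galt black
  Fargo black
  Hilo gray
    Kent gray
      Lodi gray
        Lodi→Brent: Brent is gray → back edge
Back edge closes the cycle Brent → Hilo → Kent → Lodi → Brent; its vertices are {Hilo, Kent, Lodi, Brent}.

Hilo, Kent, Lodi, Brent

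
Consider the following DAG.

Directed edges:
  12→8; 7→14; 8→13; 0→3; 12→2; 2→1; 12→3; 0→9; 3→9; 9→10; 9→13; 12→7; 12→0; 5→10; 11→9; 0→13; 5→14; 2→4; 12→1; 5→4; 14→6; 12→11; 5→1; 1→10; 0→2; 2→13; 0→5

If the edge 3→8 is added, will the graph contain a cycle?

No

Adding 3→8 creates a cycle iff 8 can already reach 3.
Explore from 8: no path reaches 3. The graph stays acyclic.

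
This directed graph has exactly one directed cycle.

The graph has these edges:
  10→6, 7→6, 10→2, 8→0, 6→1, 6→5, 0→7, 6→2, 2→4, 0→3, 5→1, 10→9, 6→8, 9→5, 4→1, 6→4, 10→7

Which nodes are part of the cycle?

DFS with gray/black marking from 7:
7 gray
  6 gray
    8 gray
      0 gray
        3 gray
        3 black
        0→7: 7 is gray → back edge
Back edge closes the cycle 7 → 6 → 8 → 0 → 7; its vertices are {0, 6, 7, 8}.

0, 6, 7, 8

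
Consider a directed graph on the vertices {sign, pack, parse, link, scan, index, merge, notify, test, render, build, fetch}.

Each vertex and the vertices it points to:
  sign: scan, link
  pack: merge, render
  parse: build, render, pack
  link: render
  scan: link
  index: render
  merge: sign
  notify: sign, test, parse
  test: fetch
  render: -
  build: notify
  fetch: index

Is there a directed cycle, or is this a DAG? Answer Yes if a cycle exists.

DFS with white/gray/black marking, starting from build:
build gray
  notify gray
    sign gray
      scan gray
        link gray
          render gray
          render black
        link black
      scan black
      sign→link: link black — skip
    sign black
    test gray
      fetch gray
        index gray
          index→render: render black — skip
        index black
      fetch black
    test black
    parse gray
      parse→build: build is gray → back edge
Back edge found, so a cycle exists: build → notify → parse → build.

Yes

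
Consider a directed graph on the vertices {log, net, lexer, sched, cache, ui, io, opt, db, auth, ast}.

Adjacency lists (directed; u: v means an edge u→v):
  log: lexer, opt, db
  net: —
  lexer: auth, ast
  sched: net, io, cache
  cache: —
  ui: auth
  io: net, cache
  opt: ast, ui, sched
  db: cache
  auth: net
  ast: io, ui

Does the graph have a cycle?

No

DFS with white/gray/black marking, starting from net:
net gray
net black
log gray
  lexer gray
    auth gray
      auth→net: net black — skip
    auth black
    ast gray
      io gray
        io→net: net black — skip
        cache gray
        cache black
      io black
      ui gray
        ui→auth: auth black — skip
      ui black
    ast black
  lexer black
  opt gray
    opt→ast: ast black — skip
    opt→ui: ui black — skip
    sched gray
      sched→net: net black — skip
      sched→io: io black — skip
      sched→cache: cache black — skip
    sched black
  opt black
  db gray
    db→cache: cache black — skip
  db black
log black
Every edge goes to a white or black vertex — no back edge, so the graph is acyclic.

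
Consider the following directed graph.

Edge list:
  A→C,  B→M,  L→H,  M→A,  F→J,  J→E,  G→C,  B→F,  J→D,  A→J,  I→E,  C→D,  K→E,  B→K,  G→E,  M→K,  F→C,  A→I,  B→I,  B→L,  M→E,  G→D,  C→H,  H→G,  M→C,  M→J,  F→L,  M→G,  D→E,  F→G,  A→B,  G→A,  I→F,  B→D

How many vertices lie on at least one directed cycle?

9

A vertex is on a directed cycle iff it belongs to a strongly connected component of size ≥ 2 (or has a self-loop).
The vertices on cycles are {A, B, C, F, G, H, I, L, M} — 9 in total.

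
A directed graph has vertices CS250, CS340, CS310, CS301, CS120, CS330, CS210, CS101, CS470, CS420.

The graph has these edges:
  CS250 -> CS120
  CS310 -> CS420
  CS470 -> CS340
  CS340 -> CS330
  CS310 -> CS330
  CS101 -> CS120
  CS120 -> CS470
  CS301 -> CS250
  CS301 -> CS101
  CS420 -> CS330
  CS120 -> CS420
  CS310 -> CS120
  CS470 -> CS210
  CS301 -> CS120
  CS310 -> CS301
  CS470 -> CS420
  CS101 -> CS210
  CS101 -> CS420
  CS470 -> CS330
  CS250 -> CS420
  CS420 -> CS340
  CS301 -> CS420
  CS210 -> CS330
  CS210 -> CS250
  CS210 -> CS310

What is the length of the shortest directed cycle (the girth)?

For each vertex v, BFS finds the shortest path from v back to v.
The shortest such closed walk is CS301 → CS101 → CS210 → CS310 → CS301, length 4.

4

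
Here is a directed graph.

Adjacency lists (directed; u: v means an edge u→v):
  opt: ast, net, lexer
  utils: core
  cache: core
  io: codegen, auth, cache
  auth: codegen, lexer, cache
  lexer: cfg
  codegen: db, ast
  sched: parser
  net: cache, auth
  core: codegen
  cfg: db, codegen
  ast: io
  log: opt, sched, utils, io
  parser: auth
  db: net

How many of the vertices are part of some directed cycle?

10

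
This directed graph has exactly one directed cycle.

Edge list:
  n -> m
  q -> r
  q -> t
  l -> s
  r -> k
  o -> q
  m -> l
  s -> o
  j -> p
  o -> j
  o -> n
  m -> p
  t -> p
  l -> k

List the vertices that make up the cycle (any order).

l, m, n, o, s

DFS with gray/black marking from s:
s gray
  o gray
    j gray
      p gray
      p black
    j black
    n gray
      m gray
        l gray
          k gray
          k black
          l→s: s is gray → back edge
Back edge closes the cycle s → o → n → m → l → s; its vertices are {l, m, n, o, s}.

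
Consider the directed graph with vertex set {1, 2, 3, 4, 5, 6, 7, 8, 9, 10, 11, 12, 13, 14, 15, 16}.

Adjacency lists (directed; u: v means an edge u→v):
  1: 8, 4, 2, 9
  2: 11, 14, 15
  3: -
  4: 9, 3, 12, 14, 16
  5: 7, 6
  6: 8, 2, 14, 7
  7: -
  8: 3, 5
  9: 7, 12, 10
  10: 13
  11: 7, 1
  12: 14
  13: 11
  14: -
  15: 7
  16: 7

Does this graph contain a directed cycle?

Yes

DFS with white/gray/black marking, starting from 5:
5 gray
  7 gray
  7 black
  6 gray
    8 gray
      3 gray
      3 black
      8→5: 5 is gray → back edge
Back edge found, so a cycle exists: 5 → 6 → 8 → 5.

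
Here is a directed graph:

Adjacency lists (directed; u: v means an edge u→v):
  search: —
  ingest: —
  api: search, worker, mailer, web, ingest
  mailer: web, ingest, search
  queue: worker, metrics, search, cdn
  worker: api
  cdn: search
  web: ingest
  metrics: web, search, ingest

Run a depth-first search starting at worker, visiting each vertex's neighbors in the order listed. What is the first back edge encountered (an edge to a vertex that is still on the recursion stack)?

api→worker

DFS from worker (visiting each vertex's neighbors in the order listed); mark gray on enter, black on exit:
worker gray
  api gray
    search gray
    search black
    api→worker: worker is gray → back edge
First back edge: api → worker.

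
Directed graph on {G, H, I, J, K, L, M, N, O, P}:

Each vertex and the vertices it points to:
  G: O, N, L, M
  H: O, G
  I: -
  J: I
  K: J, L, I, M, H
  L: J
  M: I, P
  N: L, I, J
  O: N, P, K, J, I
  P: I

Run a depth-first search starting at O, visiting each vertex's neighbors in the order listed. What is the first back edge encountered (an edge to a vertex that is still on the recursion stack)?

H→O

DFS from O (visiting each vertex's neighbors in the order listed); mark gray on enter, black on exit:
O gray
  N gray
    L gray
      J gray
        I gray
        I black
      J black
    L black
    N→I: I black — skip
    N→J: J black — skip
  N black
  P gray
    P→I: I black — skip
  P black
  K gray
    K→J: J black — skip
    K→L: L black — skip
    K→I: I black — skip
    M gray
      M→I: I black — skip
      M→P: P black — skip
    M black
    H gray
      H→O: O is gray → back edge
First back edge: H → O.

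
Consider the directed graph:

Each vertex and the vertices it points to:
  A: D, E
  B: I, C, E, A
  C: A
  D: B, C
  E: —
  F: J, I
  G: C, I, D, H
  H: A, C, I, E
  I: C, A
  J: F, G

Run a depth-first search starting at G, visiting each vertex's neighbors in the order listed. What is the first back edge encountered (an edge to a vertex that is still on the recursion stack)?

DFS from G (visiting each vertex's neighbors in the order listed); mark gray on enter, black on exit:
G gray
  C gray
    A gray
      D gray
        B gray
          I gray
            I→C: C is gray → back edge
First back edge: I → C.

I→C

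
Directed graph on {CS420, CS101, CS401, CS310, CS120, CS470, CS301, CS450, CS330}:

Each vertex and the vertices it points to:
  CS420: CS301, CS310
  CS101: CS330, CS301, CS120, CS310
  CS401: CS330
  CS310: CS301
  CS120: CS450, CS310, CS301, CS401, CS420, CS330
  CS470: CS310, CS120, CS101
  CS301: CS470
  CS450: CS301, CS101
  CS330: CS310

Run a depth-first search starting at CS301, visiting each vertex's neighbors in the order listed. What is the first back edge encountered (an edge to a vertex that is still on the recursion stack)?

DFS from CS301 (visiting each vertex's neighbors in the order listed); mark gray on enter, black on exit:
CS301 gray
  CS470 gray
    CS310 gray
      CS310→CS301: CS301 is gray → back edge
First back edge: CS310 → CS301.

CS310→CS301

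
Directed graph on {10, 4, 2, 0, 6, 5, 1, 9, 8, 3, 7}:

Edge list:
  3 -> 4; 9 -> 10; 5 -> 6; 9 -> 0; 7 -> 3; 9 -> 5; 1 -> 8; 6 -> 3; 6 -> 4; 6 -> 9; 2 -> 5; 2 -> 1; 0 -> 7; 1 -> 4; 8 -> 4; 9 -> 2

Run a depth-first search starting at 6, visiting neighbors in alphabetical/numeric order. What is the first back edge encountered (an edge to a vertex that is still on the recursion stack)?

DFS from 6 (visiting neighbors in alphabetical/numeric order); mark gray on enter, black on exit:
6 gray
  3 gray
    4 gray
    4 black
  3 black
  6→4: 4 black — skip
  9 gray
    0 gray
      7 gray
        7→3: 3 black — skip
      7 black
    0 black
    2 gray
      1 gray
        1→4: 4 black — skip
        8 gray
          8→4: 4 black — skip
        8 black
      1 black
      5 gray
        5→6: 6 is gray → back edge
First back edge: 5 → 6.

5→6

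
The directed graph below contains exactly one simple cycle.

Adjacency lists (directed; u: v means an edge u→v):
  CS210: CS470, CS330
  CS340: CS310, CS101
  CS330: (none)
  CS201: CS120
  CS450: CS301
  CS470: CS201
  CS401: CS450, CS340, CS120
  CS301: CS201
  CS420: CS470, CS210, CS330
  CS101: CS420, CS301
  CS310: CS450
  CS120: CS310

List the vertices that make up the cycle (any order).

CS120, CS201, CS301, CS310, CS450

DFS with gray/black marking from CS310:
CS310 gray
  CS450 gray
    CS301 gray
      CS201 gray
        CS120 gray
          CS120→CS310: CS310 is gray → back edge
Back edge closes the cycle CS310 → CS450 → CS301 → CS201 → CS120 → CS310; its vertices are {CS120, CS201, CS301, CS310, CS450}.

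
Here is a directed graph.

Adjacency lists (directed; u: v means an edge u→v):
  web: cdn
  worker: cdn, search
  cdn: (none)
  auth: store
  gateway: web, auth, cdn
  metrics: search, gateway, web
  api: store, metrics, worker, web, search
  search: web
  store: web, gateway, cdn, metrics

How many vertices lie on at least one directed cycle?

A vertex is on a directed cycle iff it belongs to a strongly connected component of size ≥ 2 (or has a self-loop).
The vertices on cycles are {auth, store, gateway, metrics} — 4 in total.

4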